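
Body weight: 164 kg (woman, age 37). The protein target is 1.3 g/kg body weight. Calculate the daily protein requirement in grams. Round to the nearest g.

Protein = 1.3 g/kg × 164 kg = 213.2 g/day.

213 g/day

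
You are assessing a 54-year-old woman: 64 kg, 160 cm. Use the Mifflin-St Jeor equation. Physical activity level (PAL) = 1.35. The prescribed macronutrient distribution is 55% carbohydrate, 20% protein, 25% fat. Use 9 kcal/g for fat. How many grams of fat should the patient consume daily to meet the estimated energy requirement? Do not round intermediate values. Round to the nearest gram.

Mifflin-St Jeor (female): BMR = 10(64) + 6.25(160) − 5(54) − 161 = 640 + 1000 − 270 − 161 = 1209 kcal/day.
TEE = 1209 × 1.35 = 1632.15 kcal/day.
Fat energy = 25% × 1632.15 = 408.0375 kcal.
Fat = 408.0375 ÷ 9 kcal/g = 45.3375 g.

45 g/day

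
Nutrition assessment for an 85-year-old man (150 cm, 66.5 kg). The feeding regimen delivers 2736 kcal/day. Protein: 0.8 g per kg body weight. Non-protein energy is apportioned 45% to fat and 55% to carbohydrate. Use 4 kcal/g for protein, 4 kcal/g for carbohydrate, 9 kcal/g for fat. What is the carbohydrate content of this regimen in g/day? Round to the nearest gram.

347 g/day

Protein = 0.8 × 66.5 = 53.2 g → 53.2 × 4 = 212.8 kcal.
Non-protein calories = 2736 − 212.8 = 2523.2 kcal.
Fat: 45% × 2523.2 = 1135.44 kcal; carbohydrate: 1387.76 kcal.
Carbohydrate: 1387.76 kcal ÷ 4 kcal/g = 346.94 g.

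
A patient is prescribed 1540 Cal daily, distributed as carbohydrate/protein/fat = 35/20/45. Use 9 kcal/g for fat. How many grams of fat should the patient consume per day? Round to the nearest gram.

77 g/day

Fat energy = 45% × 1540 = 693 kcal.
At 9 kcal/g: 693 ÷ 9 = 77 g.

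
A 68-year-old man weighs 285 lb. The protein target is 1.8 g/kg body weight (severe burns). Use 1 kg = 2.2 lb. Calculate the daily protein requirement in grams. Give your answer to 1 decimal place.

233.2 g/day

Weight in kg = 285 ÷ 2.2 = 129.5455 kg.
Protein = 1.8 g/kg × 129.5455 kg = 233.1818 g/day.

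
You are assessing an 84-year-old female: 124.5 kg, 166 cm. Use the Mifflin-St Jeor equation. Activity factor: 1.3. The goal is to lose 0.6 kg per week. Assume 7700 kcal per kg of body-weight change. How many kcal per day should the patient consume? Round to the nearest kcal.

1552 kcal per day

Mifflin-St Jeor (female): BMR = 10(124.5) + 6.25(166) − 5(84) − 161 = 1245 + 1037.5 − 420 − 161 = 1701.5 kcal/day.
TEE = 1701.5 × 1.3 = 2211.95 kcal/day.
Required daily deficit = 0.6 × 7700 ÷ 7 = 660 kcal/day.
Target intake = 2211.95 − 660 = 1551.95 kcal/day.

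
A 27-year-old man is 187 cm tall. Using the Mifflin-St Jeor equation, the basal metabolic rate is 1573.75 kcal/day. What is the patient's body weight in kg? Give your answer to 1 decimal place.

1573.75 = 10·W + 6.25(187) − 5(27) + 5
10·W = 1573.75 − 1038.75 = 535, so W = 53.5 kg.

53.5 kg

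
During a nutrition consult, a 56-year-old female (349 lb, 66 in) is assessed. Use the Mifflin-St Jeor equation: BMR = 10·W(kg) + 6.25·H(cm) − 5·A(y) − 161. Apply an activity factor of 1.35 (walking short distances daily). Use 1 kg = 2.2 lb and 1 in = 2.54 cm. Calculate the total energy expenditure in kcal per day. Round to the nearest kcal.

2961 kcal per day

Convert to metric: weight = 349 ÷ 2.2 = 158.6364 kg; height = 66 × 2.54 = 167.64 cm.
Mifflin-St Jeor (female): BMR = 10(158.6364) + 6.25(167.64) − 5(56) − 161 = 1586.3636 + 1047.75 − 280 − 161 = 2193.1136 kcal/day.
TEE = BMR × activity factor = 2193.1136 × 1.35 = 2960.7034 kcal/day.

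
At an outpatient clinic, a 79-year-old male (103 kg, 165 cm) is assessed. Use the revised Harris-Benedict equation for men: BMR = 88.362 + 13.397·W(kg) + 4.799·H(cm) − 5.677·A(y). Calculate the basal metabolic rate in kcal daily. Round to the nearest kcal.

Harris-Benedict: BMR = 88.362 + 13.397(103) + 4.799(165) − 5.677(79) = 1811.605 kcal/day.

1812 kcal daily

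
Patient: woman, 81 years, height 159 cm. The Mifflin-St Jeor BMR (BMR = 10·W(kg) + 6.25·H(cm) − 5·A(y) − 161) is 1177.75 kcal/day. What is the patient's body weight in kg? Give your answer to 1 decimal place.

1177.75 = 10·W + 6.25(159) − 5(81) − 161
10·W = 1177.75 − 427.75 = 750, so W = 75 kg.

75.0 kg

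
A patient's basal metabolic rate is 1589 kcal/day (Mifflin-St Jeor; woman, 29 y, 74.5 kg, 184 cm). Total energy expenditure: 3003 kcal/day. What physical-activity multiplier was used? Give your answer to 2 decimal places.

1.89

Activity factor = TEE ÷ BMR = 3003 ÷ 1589 = 1.89.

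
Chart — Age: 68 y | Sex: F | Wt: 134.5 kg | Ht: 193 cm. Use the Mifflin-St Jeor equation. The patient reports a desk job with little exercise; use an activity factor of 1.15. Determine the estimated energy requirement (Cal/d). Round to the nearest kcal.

2358 Cal/d

Mifflin-St Jeor (female): BMR = 10(134.5) + 6.25(193) − 5(68) − 161 = 1345 + 1206.25 − 340 − 161 = 2050.25 kcal/day.
TEE = BMR × activity factor = 2050.25 × 1.15 = 2357.7875 kcal/day.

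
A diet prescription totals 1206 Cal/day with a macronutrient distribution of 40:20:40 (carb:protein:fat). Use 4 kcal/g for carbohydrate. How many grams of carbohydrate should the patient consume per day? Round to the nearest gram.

121 g/day

Carbohydrate energy = 40% × 1206 = 482.4 kcal.
At 4 kcal/g: 482.4 ÷ 4 = 120.6 g.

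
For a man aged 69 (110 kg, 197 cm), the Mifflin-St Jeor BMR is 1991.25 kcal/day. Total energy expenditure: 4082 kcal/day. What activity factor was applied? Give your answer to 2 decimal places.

Activity factor = TEE ÷ BMR = 4082 ÷ 1991.25 = 2.05.

2.05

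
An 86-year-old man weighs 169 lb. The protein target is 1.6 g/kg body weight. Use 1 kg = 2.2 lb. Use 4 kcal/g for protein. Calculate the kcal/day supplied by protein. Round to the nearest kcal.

Weight in kg = 169 ÷ 2.2 = 76.8182 kg.
Protein = 1.6 g/kg × 76.8182 kg = 122.9091 g/day.
Protein energy = 122.9091 g × 4 kcal/g = 491.6364 kcal/day.

492 kcal/day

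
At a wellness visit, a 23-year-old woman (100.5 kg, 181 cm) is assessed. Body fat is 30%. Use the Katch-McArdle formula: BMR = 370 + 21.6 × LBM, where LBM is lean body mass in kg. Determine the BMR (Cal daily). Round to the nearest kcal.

LBM = 100.5 × (1 − 0.3) = 70.35 kg. Katch-McArdle: BMR = 370 + 21.6 × 70.35 = 1889.56 kcal/day.

1890 Cal daily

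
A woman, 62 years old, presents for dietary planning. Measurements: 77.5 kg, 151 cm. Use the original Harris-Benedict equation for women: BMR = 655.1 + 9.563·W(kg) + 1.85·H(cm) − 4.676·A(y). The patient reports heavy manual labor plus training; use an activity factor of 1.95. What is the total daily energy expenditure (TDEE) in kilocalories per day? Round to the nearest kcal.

Harris-Benedict: BMR = 655.1 + 9.563(77.5) + 1.85(151) − 4.676(62) = 1385.6705 kcal/day.
TEE = BMR × activity factor = 1385.6705 × 1.95 = 2702.0575 kcal/day.

2702 kilocalories per day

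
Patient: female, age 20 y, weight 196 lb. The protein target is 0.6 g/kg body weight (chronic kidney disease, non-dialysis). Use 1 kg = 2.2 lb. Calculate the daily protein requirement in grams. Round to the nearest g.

Weight in kg = 196 ÷ 2.2 = 89.0909 kg.
Protein = 0.6 g/kg × 89.0909 kg = 53.4545 g/day.

53 g/day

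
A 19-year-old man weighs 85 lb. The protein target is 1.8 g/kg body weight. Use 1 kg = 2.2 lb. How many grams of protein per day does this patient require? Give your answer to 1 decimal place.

Weight in kg = 85 ÷ 2.2 = 38.6364 kg.
Protein = 1.8 g/kg × 38.6364 kg = 69.5455 g/day.

69.5 g/day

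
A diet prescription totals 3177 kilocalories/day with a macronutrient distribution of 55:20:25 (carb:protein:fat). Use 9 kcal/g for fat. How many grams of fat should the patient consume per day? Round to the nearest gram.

Fat energy = 25% × 3177 = 794.25 kcal.
At 9 kcal/g: 794.25 ÷ 9 = 88.25 g.

88 g/day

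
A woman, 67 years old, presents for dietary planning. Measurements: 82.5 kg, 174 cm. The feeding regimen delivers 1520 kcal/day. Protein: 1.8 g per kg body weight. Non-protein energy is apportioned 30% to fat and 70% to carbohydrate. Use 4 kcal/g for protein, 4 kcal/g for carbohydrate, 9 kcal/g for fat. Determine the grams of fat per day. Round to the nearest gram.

Protein = 1.8 × 82.5 = 148.5 g → 148.5 × 4 = 594 kcal.
Non-protein calories = 1520 − 594 = 926 kcal.
Fat: 30% × 926 = 277.8 kcal; carbohydrate: 648.2 kcal.
Fat: 277.8 kcal ÷ 9 kcal/g = 30.8667 g.

31 g/day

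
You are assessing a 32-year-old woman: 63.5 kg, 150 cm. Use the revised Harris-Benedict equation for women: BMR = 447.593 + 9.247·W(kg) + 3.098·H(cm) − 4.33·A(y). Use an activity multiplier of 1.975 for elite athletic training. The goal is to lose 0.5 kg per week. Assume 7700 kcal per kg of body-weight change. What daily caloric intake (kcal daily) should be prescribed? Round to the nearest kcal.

Harris-Benedict: BMR = 447.593 + 9.247(63.5) + 3.098(150) − 4.33(32) = 1360.9175 kcal/day.
TEE = 1360.9175 × 1.975 = 2687.8121 kcal/day.
Required daily deficit = 0.5 × 7700 ÷ 7 = 550 kcal/day.
Target intake = 2687.8121 − 550 = 2137.8121 kcal/day.

2138 kcal daily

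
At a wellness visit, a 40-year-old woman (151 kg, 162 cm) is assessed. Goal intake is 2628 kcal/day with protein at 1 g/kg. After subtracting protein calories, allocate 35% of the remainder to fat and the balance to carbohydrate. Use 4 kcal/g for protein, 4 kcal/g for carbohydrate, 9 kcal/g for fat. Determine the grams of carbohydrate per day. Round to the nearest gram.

Protein = 1 × 151 = 151 g → 151 × 4 = 604 kcal.
Non-protein calories = 2628 − 604 = 2024 kcal.
Fat: 35% × 2024 = 708.4 kcal; carbohydrate: 1315.6 kcal.
Carbohydrate: 1315.6 kcal ÷ 4 kcal/g = 328.9 g.

329 g/day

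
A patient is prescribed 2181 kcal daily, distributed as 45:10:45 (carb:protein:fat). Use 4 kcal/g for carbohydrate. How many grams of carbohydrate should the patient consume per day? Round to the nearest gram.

245 g/day

Carbohydrate energy = 45% × 2181 = 981.45 kcal.
At 4 kcal/g: 981.45 ÷ 4 = 245.3625 g.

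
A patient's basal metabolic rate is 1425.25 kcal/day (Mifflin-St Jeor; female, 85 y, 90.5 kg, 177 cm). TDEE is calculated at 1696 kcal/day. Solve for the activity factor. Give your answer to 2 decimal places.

Activity factor = TEE ÷ BMR = 1696 ÷ 1425.25 = 1.19.

1.19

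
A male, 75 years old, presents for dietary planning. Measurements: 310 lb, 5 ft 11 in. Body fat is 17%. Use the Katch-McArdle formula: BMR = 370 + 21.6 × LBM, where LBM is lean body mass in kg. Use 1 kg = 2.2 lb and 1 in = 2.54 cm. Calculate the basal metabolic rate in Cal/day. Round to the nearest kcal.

Convert to metric: weight = 310 ÷ 2.2 = 140.9091 kg; height = (5×12 + 11) × 2.54 = 71 × 2.54 = 180.34 cm.
LBM = 140.9091 × (1 − 0.17) = 116.9545 kg. Katch-McArdle: BMR = 370 + 21.6 × 116.9545 = 2896.2182 kcal/day.

2896 Cal/day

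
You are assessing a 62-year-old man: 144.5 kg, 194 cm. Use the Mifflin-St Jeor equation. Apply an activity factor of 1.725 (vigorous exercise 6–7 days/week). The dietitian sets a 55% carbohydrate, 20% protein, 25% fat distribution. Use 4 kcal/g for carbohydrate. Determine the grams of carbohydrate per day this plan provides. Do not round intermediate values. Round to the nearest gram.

558 g/day

Mifflin-St Jeor (male): BMR = 10(144.5) + 6.25(194) − 5(62) + 5 = 1445 + 1212.5 − 310 + 5 = 2352.5 kcal/day.
TEE = 2352.5 × 1.725 = 4058.0625 kcal/day.
Carbohydrate energy = 55% × 4058.0625 = 2231.9344 kcal.
Carbohydrate = 2231.9344 ÷ 4 kcal/g = 557.9836 g.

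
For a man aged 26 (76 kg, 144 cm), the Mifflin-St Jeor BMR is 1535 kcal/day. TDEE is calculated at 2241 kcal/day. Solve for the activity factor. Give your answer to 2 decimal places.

1.46

Activity factor = TEE ÷ BMR = 2241 ÷ 1535 = 1.46.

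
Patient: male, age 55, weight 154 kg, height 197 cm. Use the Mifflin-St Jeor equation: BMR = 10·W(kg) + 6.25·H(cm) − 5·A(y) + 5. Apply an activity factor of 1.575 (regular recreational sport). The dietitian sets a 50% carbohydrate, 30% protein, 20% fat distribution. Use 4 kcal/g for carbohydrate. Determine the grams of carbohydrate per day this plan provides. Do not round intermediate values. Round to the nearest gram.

Mifflin-St Jeor (male): BMR = 10(154) + 6.25(197) − 5(55) + 5 = 1540 + 1231.25 − 275 + 5 = 2501.25 kcal/day.
TEE = 2501.25 × 1.575 = 3939.4688 kcal/day.
Carbohydrate energy = 50% × 3939.4688 = 1969.7344 kcal.
Carbohydrate = 1969.7344 ÷ 4 kcal/g = 492.4336 g.

492 g/day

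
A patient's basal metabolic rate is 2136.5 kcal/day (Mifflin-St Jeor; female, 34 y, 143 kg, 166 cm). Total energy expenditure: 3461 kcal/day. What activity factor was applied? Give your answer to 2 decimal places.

1.62

Activity factor = TEE ÷ BMR = 3461 ÷ 2136.5 = 1.62.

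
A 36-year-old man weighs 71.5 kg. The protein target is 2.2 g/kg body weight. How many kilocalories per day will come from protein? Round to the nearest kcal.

Protein = 2.2 g/kg × 71.5 kg = 157.3 g/day.
Protein energy = 157.3 g × 4 kcal/g = 629.2 kcal/day.

629 kcal/day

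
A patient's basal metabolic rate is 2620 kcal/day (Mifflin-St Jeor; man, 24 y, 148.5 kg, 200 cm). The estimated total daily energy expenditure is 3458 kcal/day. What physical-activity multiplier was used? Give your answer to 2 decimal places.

Activity factor = TEE ÷ BMR = 3458 ÷ 2620 = 1.32.

1.32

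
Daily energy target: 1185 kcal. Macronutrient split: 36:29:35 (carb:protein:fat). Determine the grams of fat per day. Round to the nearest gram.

46 g/day

Fat energy = 35% × 1185 = 414.75 kcal.
At 9 kcal/g: 414.75 ÷ 9 = 46.0833 g.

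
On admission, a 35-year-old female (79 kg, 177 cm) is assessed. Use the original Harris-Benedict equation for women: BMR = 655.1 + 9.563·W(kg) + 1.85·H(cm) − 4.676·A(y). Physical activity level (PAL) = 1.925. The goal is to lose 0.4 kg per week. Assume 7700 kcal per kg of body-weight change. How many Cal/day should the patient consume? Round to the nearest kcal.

2591 Cal/day

Harris-Benedict: BMR = 655.1 + 9.563(79) + 1.85(177) − 4.676(35) = 1574.367 kcal/day.
TEE = 1574.367 × 1.925 = 3030.6565 kcal/day.
Required daily deficit = 0.4 × 7700 ÷ 7 = 440 kcal/day.
Target intake = 3030.6565 − 440 = 2590.6565 kcal/day.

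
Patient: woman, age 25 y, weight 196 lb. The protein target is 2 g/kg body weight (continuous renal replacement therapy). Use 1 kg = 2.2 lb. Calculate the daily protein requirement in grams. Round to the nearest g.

Weight in kg = 196 ÷ 2.2 = 89.0909 kg.
Protein = 2 g/kg × 89.0909 kg = 178.1818 g/day.

178 g/day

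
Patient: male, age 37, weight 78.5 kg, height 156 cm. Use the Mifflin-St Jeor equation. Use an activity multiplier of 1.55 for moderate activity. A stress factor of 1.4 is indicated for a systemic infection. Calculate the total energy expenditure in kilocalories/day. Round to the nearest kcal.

3429 kilocalories/day

Mifflin-St Jeor (male): BMR = 10(78.5) + 6.25(156) − 5(37) + 5 = 785 + 975 − 185 + 5 = 1580 kcal/day.
TEE = BMR × activity factor = 1580 × 1.55 = 2449 kcal/day.
Apply stress factor: 2449 × 1.4 = 3428.6 kcal/day.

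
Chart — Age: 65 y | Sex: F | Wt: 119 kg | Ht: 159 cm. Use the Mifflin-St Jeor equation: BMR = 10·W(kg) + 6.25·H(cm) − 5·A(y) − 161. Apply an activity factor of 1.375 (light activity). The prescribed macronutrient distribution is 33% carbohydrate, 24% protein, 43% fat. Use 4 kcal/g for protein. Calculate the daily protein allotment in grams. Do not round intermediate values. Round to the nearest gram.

Mifflin-St Jeor (female): BMR = 10(119) + 6.25(159) − 5(65) − 161 = 1190 + 993.75 − 325 − 161 = 1697.75 kcal/day.
TEE = 1697.75 × 1.375 = 2334.4063 kcal/day.
Protein energy = 24% × 2334.4063 = 560.2575 kcal.
Protein = 560.2575 ÷ 4 kcal/g = 140.0644 g.

140 g/day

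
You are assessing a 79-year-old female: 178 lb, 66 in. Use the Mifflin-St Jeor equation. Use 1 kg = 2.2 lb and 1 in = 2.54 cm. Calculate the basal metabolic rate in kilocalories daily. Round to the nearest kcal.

Convert to metric: weight = 178 ÷ 2.2 = 80.9091 kg; height = 66 × 2.54 = 167.64 cm.
Mifflin-St Jeor (female): BMR = 10(80.9091) + 6.25(167.64) − 5(79) − 161 = 809.0909 + 1047.75 − 395 − 161 = 1300.8409 kcal/day.

1301 kilocalories daily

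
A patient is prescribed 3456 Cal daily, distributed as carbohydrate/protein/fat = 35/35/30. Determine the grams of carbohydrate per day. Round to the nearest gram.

Carbohydrate energy = 35% × 3456 = 1209.6 kcal.
At 4 kcal/g: 1209.6 ÷ 4 = 302.4 g.

302 g/day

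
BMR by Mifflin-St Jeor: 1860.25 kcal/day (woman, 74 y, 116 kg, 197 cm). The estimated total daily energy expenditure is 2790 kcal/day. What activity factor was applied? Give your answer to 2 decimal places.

Activity factor = TEE ÷ BMR = 2790 ÷ 1860.25 = 1.5.

1.50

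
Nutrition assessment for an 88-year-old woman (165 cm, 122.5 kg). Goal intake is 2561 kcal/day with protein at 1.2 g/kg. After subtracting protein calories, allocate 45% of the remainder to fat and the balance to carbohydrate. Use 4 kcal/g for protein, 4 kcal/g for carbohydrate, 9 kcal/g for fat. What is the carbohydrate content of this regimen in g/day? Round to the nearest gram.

271 g/day

Protein = 1.2 × 122.5 = 147 g → 147 × 4 = 588 kcal.
Non-protein calories = 2561 − 588 = 1973 kcal.
Fat: 45% × 1973 = 887.85 kcal; carbohydrate: 1085.15 kcal.
Carbohydrate: 1085.15 kcal ÷ 4 kcal/g = 271.2875 g.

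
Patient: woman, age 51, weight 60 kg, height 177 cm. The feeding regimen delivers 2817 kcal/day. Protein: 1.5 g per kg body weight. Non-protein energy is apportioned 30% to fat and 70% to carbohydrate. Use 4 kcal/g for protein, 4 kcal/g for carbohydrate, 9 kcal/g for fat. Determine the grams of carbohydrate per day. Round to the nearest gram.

Protein = 1.5 × 60 = 90 g → 90 × 4 = 360 kcal.
Non-protein calories = 2817 − 360 = 2457 kcal.
Fat: 30% × 2457 = 737.1 kcal; carbohydrate: 1719.9 kcal.
Carbohydrate: 1719.9 kcal ÷ 4 kcal/g = 429.975 g.

430 g/day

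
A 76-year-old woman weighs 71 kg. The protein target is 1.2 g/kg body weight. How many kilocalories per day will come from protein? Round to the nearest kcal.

341 kcal/day

Protein = 1.2 g/kg × 71 kg = 85.2 g/day.
Protein energy = 85.2 g × 4 kcal/g = 340.8 kcal/day.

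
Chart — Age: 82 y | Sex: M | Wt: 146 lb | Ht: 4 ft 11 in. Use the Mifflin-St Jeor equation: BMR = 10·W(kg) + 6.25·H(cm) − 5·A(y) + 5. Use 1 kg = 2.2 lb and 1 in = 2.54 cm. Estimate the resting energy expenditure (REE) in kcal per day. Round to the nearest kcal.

Convert to metric: weight = 146 ÷ 2.2 = 66.3636 kg; height = (4×12 + 11) × 2.54 = 59 × 2.54 = 149.86 cm.
Mifflin-St Jeor (male): BMR = 10(66.3636) + 6.25(149.86) − 5(82) + 5 = 663.6364 + 936.625 − 410 + 5 = 1195.2614 kcal/day.

1195 kcal per day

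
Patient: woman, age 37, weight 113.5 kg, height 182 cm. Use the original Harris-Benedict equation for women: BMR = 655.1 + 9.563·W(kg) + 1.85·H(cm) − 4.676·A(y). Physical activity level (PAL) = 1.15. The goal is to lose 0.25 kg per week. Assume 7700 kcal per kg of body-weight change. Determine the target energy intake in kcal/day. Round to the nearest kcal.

1915 kcal/day

Harris-Benedict: BMR = 655.1 + 9.563(113.5) + 1.85(182) − 4.676(37) = 1904.1885 kcal/day.
TEE = 1904.1885 × 1.15 = 2189.8168 kcal/day.
Required daily deficit = 0.25 × 7700 ÷ 7 = 275 kcal/day.
Target intake = 2189.8168 − 275 = 1914.8168 kcal/day.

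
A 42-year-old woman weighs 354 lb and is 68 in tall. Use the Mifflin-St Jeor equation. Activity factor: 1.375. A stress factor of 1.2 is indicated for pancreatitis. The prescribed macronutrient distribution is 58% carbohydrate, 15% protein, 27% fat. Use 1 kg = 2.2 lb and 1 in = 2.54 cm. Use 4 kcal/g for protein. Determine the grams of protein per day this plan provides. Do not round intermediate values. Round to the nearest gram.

Convert to metric: weight = 354 ÷ 2.2 = 160.9091 kg; height = 68 × 2.54 = 172.72 cm.
Mifflin-St Jeor (female): BMR = 10(160.9091) + 6.25(172.72) − 5(42) − 161 = 1609.0909 + 1079.5 − 210 − 161 = 2317.5909 kcal/day.
TEE = 2317.5909 × 1.375 = 3186.6875 kcal/day.
With stress factor 1.2: 3186.6875 × 1.2 = 3824.025 kcal/day.
Protein energy = 15% × 3824.025 = 573.6038 kcal.
Protein = 573.6038 ÷ 4 kcal/g = 143.4009 g.

143 g/day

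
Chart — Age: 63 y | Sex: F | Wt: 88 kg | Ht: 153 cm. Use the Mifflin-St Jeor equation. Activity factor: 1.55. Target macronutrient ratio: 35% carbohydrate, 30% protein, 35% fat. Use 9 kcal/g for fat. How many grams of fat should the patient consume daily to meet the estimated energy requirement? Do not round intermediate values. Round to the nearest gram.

Mifflin-St Jeor (female): BMR = 10(88) + 6.25(153) − 5(63) − 161 = 880 + 956.25 − 315 − 161 = 1360.25 kcal/day.
TEE = 1360.25 × 1.55 = 2108.3875 kcal/day.
Fat energy = 35% × 2108.3875 = 737.9356 kcal.
Fat = 737.9356 ÷ 9 kcal/g = 81.9928 g.

82 g/day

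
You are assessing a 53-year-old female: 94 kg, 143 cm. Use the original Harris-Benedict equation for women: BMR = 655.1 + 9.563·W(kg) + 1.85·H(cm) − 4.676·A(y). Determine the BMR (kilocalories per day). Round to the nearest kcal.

1571 kilocalories per day

Harris-Benedict: BMR = 655.1 + 9.563(94) + 1.85(143) − 4.676(53) = 1570.744 kcal/day.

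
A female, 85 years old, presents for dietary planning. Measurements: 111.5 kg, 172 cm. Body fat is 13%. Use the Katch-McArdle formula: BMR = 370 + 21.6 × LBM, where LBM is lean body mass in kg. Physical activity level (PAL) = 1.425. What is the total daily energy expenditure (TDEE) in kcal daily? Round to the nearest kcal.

3513 kcal daily

LBM = 111.5 × (1 − 0.13) = 97.005 kg. Katch-McArdle: BMR = 370 + 21.6 × 97.005 = 2465.308 kcal/day.
TEE = BMR × activity factor = 2465.308 × 1.425 = 3513.0639 kcal/day.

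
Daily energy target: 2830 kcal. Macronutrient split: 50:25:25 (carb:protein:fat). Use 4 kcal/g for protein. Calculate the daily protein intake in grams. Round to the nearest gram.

177 g/day

Protein energy = 25% × 2830 = 707.5 kcal.
At 4 kcal/g: 707.5 ÷ 4 = 176.875 g.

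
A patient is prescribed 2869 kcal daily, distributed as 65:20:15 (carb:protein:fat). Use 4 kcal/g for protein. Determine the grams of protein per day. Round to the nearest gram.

143 g/day

Protein energy = 20% × 2869 = 573.8 kcal.
At 4 kcal/g: 573.8 ÷ 4 = 143.45 g.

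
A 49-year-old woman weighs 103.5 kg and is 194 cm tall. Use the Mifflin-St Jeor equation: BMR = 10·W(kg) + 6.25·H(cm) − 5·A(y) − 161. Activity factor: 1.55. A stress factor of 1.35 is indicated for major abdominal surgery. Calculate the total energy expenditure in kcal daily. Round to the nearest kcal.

Mifflin-St Jeor (female): BMR = 10(103.5) + 6.25(194) − 5(49) − 161 = 1035 + 1212.5 − 245 − 161 = 1841.5 kcal/day.
TEE = BMR × activity factor = 1841.5 × 1.55 = 2854.325 kcal/day.
Apply stress factor: 2854.325 × 1.35 = 3853.3388 kcal/day.

3853 kcal daily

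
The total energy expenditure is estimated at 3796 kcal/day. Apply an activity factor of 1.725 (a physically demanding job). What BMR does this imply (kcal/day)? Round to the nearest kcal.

BMR = TEE ÷ activity factor = 3796 ÷ 1.725 = 2200.5797 kcal/day.

2201 kcal/day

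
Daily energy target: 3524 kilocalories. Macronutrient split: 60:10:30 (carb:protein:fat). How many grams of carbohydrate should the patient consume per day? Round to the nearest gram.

529 g/day

Carbohydrate energy = 60% × 3524 = 2114.4 kcal.
At 4 kcal/g: 2114.4 ÷ 4 = 528.6 g.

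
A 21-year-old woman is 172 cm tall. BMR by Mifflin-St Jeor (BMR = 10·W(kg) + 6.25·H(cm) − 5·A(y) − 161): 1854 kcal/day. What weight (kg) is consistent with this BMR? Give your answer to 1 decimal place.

1854 = 10·W + 6.25(172) − 5(21) − 161
10·W = 1854 − 809 = 1045, so W = 104.5 kg.

104.5 kg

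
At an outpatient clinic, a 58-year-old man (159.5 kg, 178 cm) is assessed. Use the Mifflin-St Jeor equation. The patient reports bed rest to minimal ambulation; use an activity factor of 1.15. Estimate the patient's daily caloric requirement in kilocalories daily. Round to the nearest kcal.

2786 kilocalories daily

Mifflin-St Jeor (male): BMR = 10(159.5) + 6.25(178) − 5(58) + 5 = 1595 + 1112.5 − 290 + 5 = 2422.5 kcal/day.
TEE = BMR × activity factor = 2422.5 × 1.15 = 2785.875 kcal/day.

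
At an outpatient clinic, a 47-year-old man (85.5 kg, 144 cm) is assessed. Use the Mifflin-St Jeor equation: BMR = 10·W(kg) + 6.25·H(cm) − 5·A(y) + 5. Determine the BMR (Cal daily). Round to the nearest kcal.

Mifflin-St Jeor (male): BMR = 10(85.5) + 6.25(144) − 5(47) + 5 = 855 + 900 − 235 + 5 = 1525 kcal/day.

1525 Cal daily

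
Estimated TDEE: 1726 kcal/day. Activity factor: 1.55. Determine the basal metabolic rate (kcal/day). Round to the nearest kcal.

BMR = TEE ÷ activity factor = 1726 ÷ 1.55 = 1113.5484 kcal/day.

1114 kcal/day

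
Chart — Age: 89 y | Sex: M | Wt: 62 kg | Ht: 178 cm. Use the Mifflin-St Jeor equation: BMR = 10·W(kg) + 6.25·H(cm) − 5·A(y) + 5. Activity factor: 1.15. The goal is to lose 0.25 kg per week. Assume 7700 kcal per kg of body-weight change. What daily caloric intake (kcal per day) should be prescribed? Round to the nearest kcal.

1211 kcal per day

Mifflin-St Jeor (male): BMR = 10(62) + 6.25(178) − 5(89) + 5 = 620 + 1112.5 − 445 + 5 = 1292.5 kcal/day.
TEE = 1292.5 × 1.15 = 1486.375 kcal/day.
Required daily deficit = 0.25 × 7700 ÷ 7 = 275 kcal/day.
Target intake = 1486.375 − 275 = 1211.375 kcal/day.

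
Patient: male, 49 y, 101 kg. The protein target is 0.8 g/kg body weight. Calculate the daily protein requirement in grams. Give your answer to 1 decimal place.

80.8 g/day

Protein = 0.8 g/kg × 101 kg = 80.8 g/day.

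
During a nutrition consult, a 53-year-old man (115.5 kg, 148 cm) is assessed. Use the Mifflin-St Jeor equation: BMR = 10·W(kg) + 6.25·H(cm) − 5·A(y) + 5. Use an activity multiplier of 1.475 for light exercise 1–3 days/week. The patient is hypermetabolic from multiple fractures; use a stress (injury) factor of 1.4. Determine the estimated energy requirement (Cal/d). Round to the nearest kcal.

3758 Cal/d

Mifflin-St Jeor (male): BMR = 10(115.5) + 6.25(148) − 5(53) + 5 = 1155 + 925 − 265 + 5 = 1820 kcal/day.
TEE = BMR × activity factor = 1820 × 1.475 = 2684.5 kcal/day.
Apply stress factor: 2684.5 × 1.4 = 3758.3 kcal/day.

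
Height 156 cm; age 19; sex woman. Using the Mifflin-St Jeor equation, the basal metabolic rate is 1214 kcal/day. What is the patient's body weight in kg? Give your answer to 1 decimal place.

1214 = 10·W + 6.25(156) − 5(19) − 161
10·W = 1214 − 719 = 495, so W = 49.5 kg.

49.5 kg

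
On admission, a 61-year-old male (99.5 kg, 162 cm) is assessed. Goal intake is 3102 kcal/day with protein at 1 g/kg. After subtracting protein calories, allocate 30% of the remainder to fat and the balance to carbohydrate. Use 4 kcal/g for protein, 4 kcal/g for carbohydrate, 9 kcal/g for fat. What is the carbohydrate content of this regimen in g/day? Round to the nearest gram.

Protein = 1 × 99.5 = 99.5 g → 99.5 × 4 = 398 kcal.
Non-protein calories = 3102 − 398 = 2704 kcal.
Fat: 30% × 2704 = 811.2 kcal; carbohydrate: 1892.8 kcal.
Carbohydrate: 1892.8 kcal ÷ 4 kcal/g = 473.2 g.

473 g/day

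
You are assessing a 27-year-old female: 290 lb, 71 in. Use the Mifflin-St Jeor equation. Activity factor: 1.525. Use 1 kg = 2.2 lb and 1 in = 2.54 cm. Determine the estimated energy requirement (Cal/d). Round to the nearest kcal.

3278 Cal/d

Convert to metric: weight = 290 ÷ 2.2 = 131.8182 kg; height = 71 × 2.54 = 180.34 cm.
Mifflin-St Jeor (female): BMR = 10(131.8182) + 6.25(180.34) − 5(27) − 161 = 1318.1818 + 1127.125 − 135 − 161 = 2149.3068 kcal/day.
TEE = BMR × activity factor = 2149.3068 × 1.525 = 3277.6929 kcal/day.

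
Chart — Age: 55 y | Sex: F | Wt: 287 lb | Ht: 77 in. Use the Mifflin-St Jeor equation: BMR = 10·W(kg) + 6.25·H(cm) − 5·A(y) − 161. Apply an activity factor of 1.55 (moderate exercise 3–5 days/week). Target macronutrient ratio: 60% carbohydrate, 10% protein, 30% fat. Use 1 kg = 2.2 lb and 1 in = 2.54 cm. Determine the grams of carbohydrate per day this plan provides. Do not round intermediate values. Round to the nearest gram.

486 g/day

Convert to metric: weight = 287 ÷ 2.2 = 130.4545 kg; height = 77 × 2.54 = 195.58 cm.
Mifflin-St Jeor (female): BMR = 10(130.4545) + 6.25(195.58) − 5(55) − 161 = 1304.5455 + 1222.375 − 275 − 161 = 2090.9205 kcal/day.
TEE = 2090.9205 × 1.55 = 3240.9267 kcal/day.
Carbohydrate energy = 60% × 3240.9267 = 1944.556 kcal.
Carbohydrate = 1944.556 ÷ 4 kcal/g = 486.139 g.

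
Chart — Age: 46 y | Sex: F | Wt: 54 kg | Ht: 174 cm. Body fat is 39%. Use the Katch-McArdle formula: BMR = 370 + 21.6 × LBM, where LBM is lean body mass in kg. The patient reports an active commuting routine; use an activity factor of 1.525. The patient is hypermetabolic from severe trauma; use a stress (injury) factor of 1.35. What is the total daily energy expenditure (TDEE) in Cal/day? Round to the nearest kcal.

LBM = 54 × (1 − 0.39) = 32.94 kg. Katch-McArdle: BMR = 370 + 21.6 × 32.94 = 1081.504 kcal/day.
TEE = BMR × activity factor = 1081.504 × 1.525 = 1649.2936 kcal/day.
Apply stress factor: 1649.2936 × 1.35 = 2226.5464 kcal/day.

2227 Cal/day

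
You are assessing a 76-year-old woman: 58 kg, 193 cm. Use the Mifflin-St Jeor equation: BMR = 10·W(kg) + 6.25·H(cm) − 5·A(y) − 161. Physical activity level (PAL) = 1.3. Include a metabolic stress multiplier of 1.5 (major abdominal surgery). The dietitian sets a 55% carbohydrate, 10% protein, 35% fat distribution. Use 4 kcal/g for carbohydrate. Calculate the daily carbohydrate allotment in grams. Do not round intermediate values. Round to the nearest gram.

334 g/day

Mifflin-St Jeor (female): BMR = 10(58) + 6.25(193) − 5(76) − 161 = 580 + 1206.25 − 380 − 161 = 1245.25 kcal/day.
TEE = 1245.25 × 1.3 = 1618.825 kcal/day.
With stress factor 1.5: 1618.825 × 1.5 = 2428.2375 kcal/day.
Carbohydrate energy = 55% × 2428.2375 = 1335.5306 kcal.
Carbohydrate = 1335.5306 ÷ 4 kcal/g = 333.8827 g.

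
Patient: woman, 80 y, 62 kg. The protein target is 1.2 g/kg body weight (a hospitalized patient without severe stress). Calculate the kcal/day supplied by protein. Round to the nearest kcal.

Protein = 1.2 g/kg × 62 kg = 74.4 g/day.
Protein energy = 74.4 g × 4 kcal/g = 297.6 kcal/day.

298 kcal/day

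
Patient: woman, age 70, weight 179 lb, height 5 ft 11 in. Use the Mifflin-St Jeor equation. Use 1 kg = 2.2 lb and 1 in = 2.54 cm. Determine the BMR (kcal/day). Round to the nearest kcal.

1430 kcal/day

Convert to metric: weight = 179 ÷ 2.2 = 81.3636 kg; height = (5×12 + 11) × 2.54 = 71 × 2.54 = 180.34 cm.
Mifflin-St Jeor (female): BMR = 10(81.3636) + 6.25(180.34) − 5(70) − 161 = 813.6364 + 1127.125 − 350 − 161 = 1429.7614 kcal/day.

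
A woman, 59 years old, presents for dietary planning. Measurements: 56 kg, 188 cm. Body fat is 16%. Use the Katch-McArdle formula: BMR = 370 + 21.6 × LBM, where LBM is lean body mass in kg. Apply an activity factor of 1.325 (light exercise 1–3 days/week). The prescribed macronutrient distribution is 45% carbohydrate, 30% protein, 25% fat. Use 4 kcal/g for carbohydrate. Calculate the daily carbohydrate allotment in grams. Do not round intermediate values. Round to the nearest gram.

LBM = 56 × (1 − 0.16) = 47.04 kg. Katch-McArdle: BMR = 370 + 21.6 × 47.04 = 1386.064 kcal/day.
TEE = 1386.064 × 1.325 = 1836.5348 kcal/day.
Carbohydrate energy = 45% × 1836.5348 = 826.4407 kcal.
Carbohydrate = 826.4407 ÷ 4 kcal/g = 206.6102 g.

207 g/day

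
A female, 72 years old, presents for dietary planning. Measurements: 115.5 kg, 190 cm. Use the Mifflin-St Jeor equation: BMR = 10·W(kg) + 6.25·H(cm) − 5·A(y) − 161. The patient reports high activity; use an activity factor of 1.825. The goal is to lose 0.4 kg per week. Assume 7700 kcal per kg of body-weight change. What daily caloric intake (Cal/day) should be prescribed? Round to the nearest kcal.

Mifflin-St Jeor (female): BMR = 10(115.5) + 6.25(190) − 5(72) − 161 = 1155 + 1187.5 − 360 − 161 = 1821.5 kcal/day.
TEE = 1821.5 × 1.825 = 3324.2375 kcal/day.
Required daily deficit = 0.4 × 7700 ÷ 7 = 440 kcal/day.
Target intake = 3324.2375 − 440 = 2884.2375 kcal/day.

2884 Cal/day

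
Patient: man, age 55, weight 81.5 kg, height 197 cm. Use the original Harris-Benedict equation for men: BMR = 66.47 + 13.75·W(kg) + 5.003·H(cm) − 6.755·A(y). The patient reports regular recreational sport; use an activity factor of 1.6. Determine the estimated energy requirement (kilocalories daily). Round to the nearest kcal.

Harris-Benedict: BMR = 66.47 + 13.75(81.5) + 5.003(197) − 6.755(55) = 1801.161 kcal/day.
TEE = BMR × activity factor = 1801.161 × 1.6 = 2881.8576 kcal/day.

2882 kilocalories daily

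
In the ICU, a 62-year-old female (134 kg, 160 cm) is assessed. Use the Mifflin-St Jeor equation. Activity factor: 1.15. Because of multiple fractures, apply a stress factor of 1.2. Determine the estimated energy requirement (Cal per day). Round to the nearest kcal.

2579 Cal per day

Mifflin-St Jeor (female): BMR = 10(134) + 6.25(160) − 5(62) − 161 = 1340 + 1000 − 310 − 161 = 1869 kcal/day.
TEE = BMR × activity factor = 1869 × 1.15 = 2149.35 kcal/day.
Apply stress factor: 2149.35 × 1.2 = 2579.22 kcal/day.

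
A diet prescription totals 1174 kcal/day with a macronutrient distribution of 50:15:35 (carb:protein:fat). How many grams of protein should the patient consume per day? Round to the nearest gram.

Protein energy = 15% × 1174 = 176.1 kcal.
At 4 kcal/g: 176.1 ÷ 4 = 44.025 g.

44 g/day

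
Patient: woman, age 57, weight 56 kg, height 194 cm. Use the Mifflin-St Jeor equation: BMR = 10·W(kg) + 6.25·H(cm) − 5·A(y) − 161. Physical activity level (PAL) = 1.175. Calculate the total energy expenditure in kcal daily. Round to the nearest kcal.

Mifflin-St Jeor (female): BMR = 10(56) + 6.25(194) − 5(57) − 161 = 560 + 1212.5 − 285 − 161 = 1326.5 kcal/day.
TEE = BMR × activity factor = 1326.5 × 1.175 = 1558.6375 kcal/day.

1559 kcal daily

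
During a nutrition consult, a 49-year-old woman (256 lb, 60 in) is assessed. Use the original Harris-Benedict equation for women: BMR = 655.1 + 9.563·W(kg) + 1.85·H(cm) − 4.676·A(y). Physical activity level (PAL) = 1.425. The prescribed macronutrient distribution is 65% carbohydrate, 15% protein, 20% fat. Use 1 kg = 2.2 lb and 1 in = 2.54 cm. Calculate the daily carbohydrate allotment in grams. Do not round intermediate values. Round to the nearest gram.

Convert to metric: weight = 256 ÷ 2.2 = 116.3636 kg; height = 60 × 2.54 = 152.4 cm.
Harris-Benedict: BMR = 655.1 + 9.563(116.3636) + 1.85(152.4) − 4.676(49) = 1820.7015 kcal/day.
TEE = 1820.7015 × 1.425 = 2594.4996 kcal/day.
Carbohydrate energy = 65% × 2594.4996 = 1686.4247 kcal.
Carbohydrate = 1686.4247 ÷ 4 kcal/g = 421.6062 g.

422 g/day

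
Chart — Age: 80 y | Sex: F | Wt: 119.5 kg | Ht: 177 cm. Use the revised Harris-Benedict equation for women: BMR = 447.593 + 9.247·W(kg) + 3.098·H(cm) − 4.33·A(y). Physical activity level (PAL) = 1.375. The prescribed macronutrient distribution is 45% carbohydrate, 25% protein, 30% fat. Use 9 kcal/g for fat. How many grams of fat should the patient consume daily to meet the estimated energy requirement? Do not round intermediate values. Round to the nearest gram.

80 g/day

Harris-Benedict: BMR = 447.593 + 9.247(119.5) + 3.098(177) − 4.33(80) = 1754.5555 kcal/day.
TEE = 1754.5555 × 1.375 = 2412.5138 kcal/day.
Fat energy = 30% × 2412.5138 = 723.7541 kcal.
Fat = 723.7541 ÷ 9 kcal/g = 80.4171 g.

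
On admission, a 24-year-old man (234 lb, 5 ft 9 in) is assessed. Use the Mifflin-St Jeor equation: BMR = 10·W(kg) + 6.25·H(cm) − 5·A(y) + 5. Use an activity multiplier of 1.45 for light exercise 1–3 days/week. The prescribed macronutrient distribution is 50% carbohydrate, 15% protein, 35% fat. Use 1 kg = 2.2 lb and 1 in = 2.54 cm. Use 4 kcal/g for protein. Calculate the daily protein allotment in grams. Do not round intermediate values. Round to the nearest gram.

111 g/day

Convert to metric: weight = 234 ÷ 2.2 = 106.3636 kg; height = (5×12 + 9) × 2.54 = 69 × 2.54 = 175.26 cm.
Mifflin-St Jeor (male): BMR = 10(106.3636) + 6.25(175.26) − 5(24) + 5 = 1063.6364 + 1095.375 − 120 + 5 = 2044.0114 kcal/day.
TEE = 2044.0114 × 1.45 = 2963.8165 kcal/day.
Protein energy = 15% × 2963.8165 = 444.5725 kcal.
Protein = 444.5725 ÷ 4 kcal/g = 111.1431 g.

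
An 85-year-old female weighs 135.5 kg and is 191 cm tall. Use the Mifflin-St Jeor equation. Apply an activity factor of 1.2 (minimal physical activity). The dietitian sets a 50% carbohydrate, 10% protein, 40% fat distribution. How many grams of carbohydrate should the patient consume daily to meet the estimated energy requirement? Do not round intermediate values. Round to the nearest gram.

Mifflin-St Jeor (female): BMR = 10(135.5) + 6.25(191) − 5(85) − 161 = 1355 + 1193.75 − 425 − 161 = 1962.75 kcal/day.
TEE = 1962.75 × 1.2 = 2355.3 kcal/day.
Carbohydrate energy = 50% × 2355.3 = 1177.65 kcal.
Carbohydrate = 1177.65 ÷ 4 kcal/g = 294.4125 g.

294 g/day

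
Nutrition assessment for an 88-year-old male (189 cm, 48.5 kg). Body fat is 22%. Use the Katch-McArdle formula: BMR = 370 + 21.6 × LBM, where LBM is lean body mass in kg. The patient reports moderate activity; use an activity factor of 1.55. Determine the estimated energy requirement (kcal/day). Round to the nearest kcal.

LBM = 48.5 × (1 − 0.22) = 37.83 kg. Katch-McArdle: BMR = 370 + 21.6 × 37.83 = 1187.128 kcal/day.
TEE = BMR × activity factor = 1187.128 × 1.55 = 1840.0484 kcal/day.

1840 kcal/day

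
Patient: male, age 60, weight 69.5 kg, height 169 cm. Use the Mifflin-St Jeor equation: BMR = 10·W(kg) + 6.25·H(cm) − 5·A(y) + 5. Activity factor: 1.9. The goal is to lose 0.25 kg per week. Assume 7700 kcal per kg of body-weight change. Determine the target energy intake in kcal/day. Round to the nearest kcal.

Mifflin-St Jeor (male): BMR = 10(69.5) + 6.25(169) − 5(60) + 5 = 695 + 1056.25 − 300 + 5 = 1456.25 kcal/day.
TEE = 1456.25 × 1.9 = 2766.875 kcal/day.
Required daily deficit = 0.25 × 7700 ÷ 7 = 275 kcal/day.
Target intake = 2766.875 − 275 = 2491.875 kcal/day.

2492 kcal/day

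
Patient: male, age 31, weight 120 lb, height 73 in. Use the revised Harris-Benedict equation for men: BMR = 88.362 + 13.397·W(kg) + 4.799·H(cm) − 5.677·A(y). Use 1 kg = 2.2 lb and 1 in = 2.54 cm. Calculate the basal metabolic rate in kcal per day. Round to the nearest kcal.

1533 kcal per day

Convert to metric: weight = 120 ÷ 2.2 = 54.5455 kg; height = 73 × 2.54 = 185.42 cm.
Harris-Benedict: BMR = 88.362 + 13.397(54.5455) + 4.799(185.42) − 5.677(31) = 1532.951 kcal/day.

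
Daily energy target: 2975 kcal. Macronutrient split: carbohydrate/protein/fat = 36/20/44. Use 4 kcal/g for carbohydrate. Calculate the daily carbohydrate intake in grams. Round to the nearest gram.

268 g/day

Carbohydrate energy = 36% × 2975 = 1071 kcal.
At 4 kcal/g: 1071 ÷ 4 = 267.75 g.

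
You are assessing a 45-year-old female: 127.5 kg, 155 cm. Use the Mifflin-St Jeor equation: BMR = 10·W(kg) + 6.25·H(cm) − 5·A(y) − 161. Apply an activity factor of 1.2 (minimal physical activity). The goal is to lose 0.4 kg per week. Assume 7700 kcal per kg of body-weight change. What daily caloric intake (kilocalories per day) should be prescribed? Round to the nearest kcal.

Mifflin-St Jeor (female): BMR = 10(127.5) + 6.25(155) − 5(45) − 161 = 1275 + 968.75 − 225 − 161 = 1857.75 kcal/day.
TEE = 1857.75 × 1.2 = 2229.3 kcal/day.
Required daily deficit = 0.4 × 7700 ÷ 7 = 440 kcal/day.
Target intake = 2229.3 − 440 = 1789.3 kcal/day.

1789 kilocalories per day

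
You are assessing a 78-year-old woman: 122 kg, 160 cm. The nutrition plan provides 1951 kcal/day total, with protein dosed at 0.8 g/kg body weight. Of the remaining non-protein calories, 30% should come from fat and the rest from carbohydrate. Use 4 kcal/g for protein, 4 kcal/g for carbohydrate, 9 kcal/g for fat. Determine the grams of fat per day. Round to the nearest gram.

52 g/day

Protein = 0.8 × 122 = 97.6 g → 97.6 × 4 = 390.4 kcal.
Non-protein calories = 1951 − 390.4 = 1560.6 kcal.
Fat: 30% × 1560.6 = 468.18 kcal; carbohydrate: 1092.42 kcal.
Fat: 468.18 kcal ÷ 9 kcal/g = 52.02 g.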